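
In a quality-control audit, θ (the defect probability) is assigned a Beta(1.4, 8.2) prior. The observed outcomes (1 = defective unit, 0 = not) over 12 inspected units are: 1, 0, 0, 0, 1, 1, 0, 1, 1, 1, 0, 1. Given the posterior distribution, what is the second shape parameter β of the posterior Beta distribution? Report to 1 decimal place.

The Beta prior is conjugate to a Binomial/Bernoulli likelihood; the update adds successes to α and failures to β.
Posterior: Beta(α+k, β+n−k) = Beta(1.4+7, 8.2+5) = Beta(8.4, 13.2).
Posterior β = 13.2.

13.2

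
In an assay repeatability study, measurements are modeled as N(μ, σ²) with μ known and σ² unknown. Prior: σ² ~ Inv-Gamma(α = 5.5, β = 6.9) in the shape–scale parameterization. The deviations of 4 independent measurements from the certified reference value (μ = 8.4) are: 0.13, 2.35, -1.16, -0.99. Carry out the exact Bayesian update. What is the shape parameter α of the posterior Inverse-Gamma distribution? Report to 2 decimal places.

With known mean μ and an Inverse-Gamma(α, β) prior on σ², the Normal likelihood is conjugate: posterior is Inv-Gamma(α + n/2, β + Σ(xᵢ−μ)²/2).
Σ(xᵢ−μ)² = (0.13)² + (2.35)² + (-1.16)² + (-0.99)² = 7.8651.
Posterior: Inv-Gamma(5.5 + 4/2, 6.9 + 7.8651/2) = Inv-Gamma(7.50, 10.83255).
Posterior α = 7.50.

7.50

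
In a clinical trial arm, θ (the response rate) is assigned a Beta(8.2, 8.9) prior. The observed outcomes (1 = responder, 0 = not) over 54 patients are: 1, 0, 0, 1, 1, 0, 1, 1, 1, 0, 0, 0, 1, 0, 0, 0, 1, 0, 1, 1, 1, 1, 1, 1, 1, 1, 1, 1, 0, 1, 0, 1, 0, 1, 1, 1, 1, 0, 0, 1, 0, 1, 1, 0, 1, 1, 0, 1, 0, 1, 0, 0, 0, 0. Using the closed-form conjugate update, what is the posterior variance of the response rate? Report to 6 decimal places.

The Beta prior is conjugate to a Binomial/Bernoulli likelihood; the update adds successes to α and failures to β.
Posterior: Beta(α+k, β+n−k) = Beta(8.2+31, 8.9+23) = Beta(39.2, 31.9).
Var = αβ/((α+β)²(α+β+1)) = 39.2·31.9/(71.1²·72.1) = 0.003431.

0.003431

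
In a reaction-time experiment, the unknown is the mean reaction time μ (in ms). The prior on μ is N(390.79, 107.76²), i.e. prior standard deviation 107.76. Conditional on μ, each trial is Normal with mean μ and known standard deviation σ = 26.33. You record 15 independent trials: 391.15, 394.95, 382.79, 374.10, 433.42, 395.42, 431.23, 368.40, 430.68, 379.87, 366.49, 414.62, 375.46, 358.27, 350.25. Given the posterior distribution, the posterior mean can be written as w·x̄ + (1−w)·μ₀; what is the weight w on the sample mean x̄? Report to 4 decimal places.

For Normal data with known variance σ², a Normal(μ₀, σ₀²) prior on μ is conjugate. Posterior precision = 1/σ₀² + n/σ²; posterior mean is the precision-weighted average of μ₀ and x̄.
σ₀² = 107.76² = 11612.2176, σ² = 26.33² = 693.2689. Prior precision 1/σ₀² = 1/11612.2176; data precision n/σ² = 15/693.2689.
w = (n/σ²)/(1/σ₀² + n/σ²) = n·σ₀²/(σ² + n·σ₀²) = 15·11612.2176/(693.2689 + 15·11612.2176) = 174183.264/174876.5329 = 0.9960.

0.9960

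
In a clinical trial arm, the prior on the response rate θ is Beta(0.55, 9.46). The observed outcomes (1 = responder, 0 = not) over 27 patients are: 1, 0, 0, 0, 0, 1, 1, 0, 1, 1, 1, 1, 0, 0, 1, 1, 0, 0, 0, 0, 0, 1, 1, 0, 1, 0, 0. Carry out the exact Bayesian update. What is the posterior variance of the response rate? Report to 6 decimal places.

The Beta prior is conjugate to a Binomial/Bernoulli likelihood; the update adds successes to α and failures to β.
Posterior: Beta(α+k, β+n−k) = Beta(0.55+12, 9.46+15) = Beta(12.55, 24.46).
Var = αβ/((α+β)²(α+β+1)) = 12.55·24.46/(37.01²·38.01) = 0.005896.

0.005896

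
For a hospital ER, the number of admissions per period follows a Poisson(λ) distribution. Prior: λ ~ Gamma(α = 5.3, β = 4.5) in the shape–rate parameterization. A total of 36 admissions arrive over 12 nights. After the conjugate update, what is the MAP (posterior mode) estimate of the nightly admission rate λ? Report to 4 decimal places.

With a Gamma(shape α, rate β) prior, the Poisson likelihood is conjugate: the posterior is Gamma(α + ΣXᵢ, β + n).
Posterior: Gamma(α+S, β+n) = Gamma(5.3+36, 4.5+12) = Gamma(41.3, 16.5).
Mode of Gamma(α,β) for α≥1 is (α−1)/β = 40.3/16.5 = 2.4424.

2.4424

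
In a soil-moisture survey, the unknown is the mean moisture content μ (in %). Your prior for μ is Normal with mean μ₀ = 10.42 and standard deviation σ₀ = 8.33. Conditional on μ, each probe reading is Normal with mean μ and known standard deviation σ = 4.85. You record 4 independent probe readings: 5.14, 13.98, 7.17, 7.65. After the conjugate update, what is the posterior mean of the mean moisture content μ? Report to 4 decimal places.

8.6362

For Normal data with known variance σ², a Normal(μ₀, σ₀²) prior on μ is conjugate. Posterior precision = 1/σ₀² + n/σ²; posterior mean is the precision-weighted average of μ₀ and x̄.
Σxᵢ = 5.14 + 13.98 + 7.17 + 7.65 = 33.94, so n·x̄ = 33.94.
σ₀² = 8.33² = 69.3889, σ² = 4.85² = 23.5225; σ² + n·σ₀² = 23.5225 + 4·69.3889 = 301.0781.
Posterior mean = (μ₀/σ₀² + n·x̄/σ²)/(1/σ₀² + n/σ²) = (σ²·μ₀ + σ₀²·n·x̄)/(σ² + n·σ₀²) = (23.5225·10.42 + 69.3889·33.94)/301.0781 = 2600.163716/301.0781 = 8.6362.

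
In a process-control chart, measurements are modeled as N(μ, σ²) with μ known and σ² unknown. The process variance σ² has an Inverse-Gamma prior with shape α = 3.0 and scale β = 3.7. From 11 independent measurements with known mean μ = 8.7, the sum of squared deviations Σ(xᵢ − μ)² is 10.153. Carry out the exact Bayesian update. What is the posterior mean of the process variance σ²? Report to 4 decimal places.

1.1702

With known mean μ and an Inverse-Gamma(α, β) prior on σ², the Normal likelihood is conjugate: posterior is Inv-Gamma(α + n/2, β + Σ(xᵢ−μ)²/2).
Posterior: Inv-Gamma(3.0 + 11/2, 3.7 + 10.153/2) = Inv-Gamma(8.50, 8.7765).
E[σ²|data] = β/(α−1) = 8.7765/7.50 = 1.1702.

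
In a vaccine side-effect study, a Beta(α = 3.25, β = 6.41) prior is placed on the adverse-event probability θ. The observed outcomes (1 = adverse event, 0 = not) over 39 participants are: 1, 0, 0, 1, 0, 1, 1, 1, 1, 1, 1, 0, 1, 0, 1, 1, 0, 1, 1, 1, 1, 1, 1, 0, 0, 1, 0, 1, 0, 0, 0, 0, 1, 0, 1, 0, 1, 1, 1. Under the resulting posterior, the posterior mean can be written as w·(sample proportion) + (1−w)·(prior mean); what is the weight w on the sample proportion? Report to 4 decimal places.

The Beta prior is conjugate to a Binomial/Bernoulli likelihood; the update adds successes to α and failures to β.
Posterior mean = (α₀+k)/(α₀+β₀+n) = [n/(α₀+β₀+n)]·(k/n) + [(α₀+β₀)/(α₀+β₀+n)]·α₀/(α₀+β₀), so only n and the prior enter the weight.
The weight on the data is w = n/(α₀+β₀+n) = 39/(3.25+6.41+39) = 39/48.66 = 0.8015.

0.8015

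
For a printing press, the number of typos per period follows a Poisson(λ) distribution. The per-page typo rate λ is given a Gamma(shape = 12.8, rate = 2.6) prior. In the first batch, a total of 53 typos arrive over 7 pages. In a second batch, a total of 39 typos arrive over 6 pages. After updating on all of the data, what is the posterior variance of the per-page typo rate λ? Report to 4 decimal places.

0.4306

With a Gamma(shape α, rate β) prior, the Poisson likelihood is conjugate: the posterior is Gamma(α + ΣXᵢ, β + n).
After batch 1: Gamma(α+S, β+n) = Gamma(12.8+53, 2.6+7) = Gamma(65.8, 9.6).
After batch 2: Gamma(α+S, β+n) = Gamma(65.8+39, 9.6+6) = Gamma(104.8, 15.6).
Var = α/β² = 104.8/15.6² = 0.4306.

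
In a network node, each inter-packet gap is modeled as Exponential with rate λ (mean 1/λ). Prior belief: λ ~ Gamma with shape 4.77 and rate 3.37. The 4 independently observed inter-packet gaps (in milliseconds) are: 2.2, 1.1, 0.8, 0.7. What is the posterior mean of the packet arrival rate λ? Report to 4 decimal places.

1.0734

With a Gamma(shape α, rate β) prior on the exponential rate λ, the posterior after n observations with total T = Σxᵢ is Gamma(α+n, β+T).
Sum of observations T = 4.8 milliseconds; n = 4.
Posterior: Gamma(4.77+4, 3.37+4.8) = Gamma(8.77, 8.17).
Posterior mean of λ = α/β = 8.77/8.17 = 1.0734.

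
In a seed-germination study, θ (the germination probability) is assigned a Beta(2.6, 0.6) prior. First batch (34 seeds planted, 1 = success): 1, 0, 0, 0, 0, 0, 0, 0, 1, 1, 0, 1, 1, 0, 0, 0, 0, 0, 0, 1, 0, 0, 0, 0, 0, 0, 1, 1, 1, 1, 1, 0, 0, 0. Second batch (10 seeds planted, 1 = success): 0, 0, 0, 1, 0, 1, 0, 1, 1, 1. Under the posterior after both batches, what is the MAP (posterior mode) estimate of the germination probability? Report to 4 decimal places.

0.3894

The Beta prior is conjugate to a Binomial/Bernoulli likelihood; the update adds successes to α and failures to β.
After batch 1: Beta(2.6+11, 0.6+23) = Beta(13.6, 23.6).
After batch 2: Beta(13.6+5, 23.6+5) = Beta(18.6, 28.6).
Mode of Beta(a,b) for a,b>1 is (a−1)/(a+b−2) = 17.6/45.2 = 0.3894.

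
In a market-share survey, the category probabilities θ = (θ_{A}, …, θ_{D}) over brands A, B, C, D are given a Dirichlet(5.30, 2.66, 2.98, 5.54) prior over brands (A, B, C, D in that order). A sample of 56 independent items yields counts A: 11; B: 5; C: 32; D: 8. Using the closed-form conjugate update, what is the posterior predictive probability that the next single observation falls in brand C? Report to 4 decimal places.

0.4826

The Dirichlet prior is conjugate to the Multinomial likelihood: each posterior αⱼ = prior αⱼ + observed count nⱼ.
Posterior concentration: (16.30, 7.66, 34.98, 13.54), total = 72.48.
P(next = C | data) = α_{C}/Σα = 0.4826.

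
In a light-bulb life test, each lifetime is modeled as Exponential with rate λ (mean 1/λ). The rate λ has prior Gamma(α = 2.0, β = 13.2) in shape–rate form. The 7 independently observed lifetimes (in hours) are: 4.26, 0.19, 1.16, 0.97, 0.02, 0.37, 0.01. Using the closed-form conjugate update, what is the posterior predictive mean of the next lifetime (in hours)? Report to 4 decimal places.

With a Gamma(shape α, rate β) prior on the exponential rate λ, the posterior after n observations with total T = Σxᵢ is Gamma(α+n, β+T).
Sum of observations T = 6.98 hours; n = 7.
Posterior: Gamma(2.0+7, 13.2+6.98) = Gamma(9.0, 20.18).
The predictive distribution for the next observation is Lomax; its mean is β/(α−1) = 20.18/8.0 = 2.5225.

2.5225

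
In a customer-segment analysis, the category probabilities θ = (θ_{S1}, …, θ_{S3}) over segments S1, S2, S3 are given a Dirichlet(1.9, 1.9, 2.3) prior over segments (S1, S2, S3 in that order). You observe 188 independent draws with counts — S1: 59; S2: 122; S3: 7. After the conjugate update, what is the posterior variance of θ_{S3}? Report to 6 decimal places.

0.000234

The Dirichlet prior is conjugate to the Multinomial likelihood: each posterior αⱼ = prior αⱼ + observed count nⱼ.
Posterior concentration: (60.9, 123.9, 9.3), total = 194.1.
Var[θ_j] = α_j(Σα−α_j)/((Σα)²(Σα+1)) = 9.3·184.8/(194.1²·195.1) = 0.000234.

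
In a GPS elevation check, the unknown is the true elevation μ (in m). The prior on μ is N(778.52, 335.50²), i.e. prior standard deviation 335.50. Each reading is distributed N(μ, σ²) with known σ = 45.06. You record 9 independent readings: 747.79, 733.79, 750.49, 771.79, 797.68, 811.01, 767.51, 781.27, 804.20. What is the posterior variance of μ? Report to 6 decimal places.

For Normal data with known variance σ², a Normal(μ₀, σ₀²) prior on μ is conjugate. Posterior precision = 1/σ₀² + n/σ²; posterior mean is the precision-weighted average of μ₀ and x̄.
σ₀² = 335.50² = 112560.25, σ² = 45.06² = 2030.4036; σ² + n·σ₀² = 2030.4036 + 9·112560.25 = 1015072.6536.
Posterior precision = 1/σ₀² + n/σ² = 1/112560.25 + 9/2030.4036 = (σ² + n·σ₀²)/(σ₀²σ²) = 1015072.6536/(112560.25·2030.4036); posterior variance σₙ² = σ₀²σ²/(σ² + n·σ₀²) = 112560.25·2030.4036/1015072.6536 = 225.149142.

225.149142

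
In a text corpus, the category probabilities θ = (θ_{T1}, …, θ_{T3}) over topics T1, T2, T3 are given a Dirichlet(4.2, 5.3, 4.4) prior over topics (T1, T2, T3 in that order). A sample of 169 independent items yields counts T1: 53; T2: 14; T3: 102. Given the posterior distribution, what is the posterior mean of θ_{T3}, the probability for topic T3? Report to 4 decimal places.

The Dirichlet prior is conjugate to the Multinomial likelihood: each posterior αⱼ = prior αⱼ + observed count nⱼ.
Posterior concentration: (57.2, 19.3, 106.4), total = 182.9.
E[θ_{T3}|data] = α_{T3}/Σα = 106.4/182.9 = 0.5817.

0.5817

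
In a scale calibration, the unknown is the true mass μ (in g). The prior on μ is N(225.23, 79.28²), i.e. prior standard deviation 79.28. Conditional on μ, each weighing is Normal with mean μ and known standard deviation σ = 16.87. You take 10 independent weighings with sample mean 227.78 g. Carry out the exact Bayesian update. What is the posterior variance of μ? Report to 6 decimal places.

28.331406

For Normal data with known variance σ², a Normal(μ₀, σ₀²) prior on μ is conjugate. Posterior precision = 1/σ₀² + n/σ²; posterior mean is the precision-weighted average of μ₀ and x̄.
σ₀² = 79.28² = 6285.3184, σ² = 16.87² = 284.5969; σ² + n·σ₀² = 284.5969 + 10·6285.3184 = 63137.7809.
Posterior precision = 1/σ₀² + n/σ² = 1/6285.3184 + 10/284.5969 = (σ² + n·σ₀²)/(σ₀²σ²) = 63137.7809/(6285.3184·284.5969); posterior variance σₙ² = σ₀²σ²/(σ² + n·σ₀²) = 6285.3184·284.5969/63137.7809 = 28.331406.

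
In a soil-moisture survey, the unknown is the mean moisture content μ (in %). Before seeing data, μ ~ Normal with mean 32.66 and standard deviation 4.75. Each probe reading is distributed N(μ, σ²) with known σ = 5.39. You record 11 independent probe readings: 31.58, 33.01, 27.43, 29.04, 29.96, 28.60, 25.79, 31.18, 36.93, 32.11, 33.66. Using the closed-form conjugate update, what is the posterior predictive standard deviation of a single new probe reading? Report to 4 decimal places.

5.6050

For Normal data with known variance σ², a Normal(μ₀, σ₀²) prior on μ is conjugate. Posterior precision = 1/σ₀² + n/σ²; posterior mean is the precision-weighted average of μ₀ and x̄.
σ₀² = 4.75² = 22.5625, σ² = 5.39² = 29.0521; σ² + n·σ₀² = 29.0521 + 11·22.5625 = 277.2396.
Posterior precision = 1/σ₀² + n/σ² = 1/22.5625 + 11/29.0521 = (σ² + n·σ₀²)/(σ₀²σ²) = 277.2396/(22.5625·29.0521); posterior variance σₙ² = σ₀²σ²/(σ² + n·σ₀²) = 22.5625·29.0521/277.2396 = 2.364338.
Predictive variance for one new observation = σₙ² + σ² = 22.5625·29.0521/277.2396 + 29.0521 = σ²·(σ₀² + 277.2396)/277.2396 = 29.0521·299.8021/277.2396 = 31.416438; SD = √(29.0521·299.8021/277.2396) = 5.6050.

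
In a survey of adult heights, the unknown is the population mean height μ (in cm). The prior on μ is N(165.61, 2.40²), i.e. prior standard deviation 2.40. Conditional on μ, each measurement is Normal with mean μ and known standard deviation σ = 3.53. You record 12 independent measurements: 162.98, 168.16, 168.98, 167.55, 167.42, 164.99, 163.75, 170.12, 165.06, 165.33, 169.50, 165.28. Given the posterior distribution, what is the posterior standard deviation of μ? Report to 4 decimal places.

0.9380

For Normal data with known variance σ², a Normal(μ₀, σ₀²) prior on μ is conjugate. Posterior precision = 1/σ₀² + n/σ²; posterior mean is the precision-weighted average of μ₀ and x̄.
σ₀² = 2.40² = 5.76, σ² = 3.53² = 12.4609; σ² + n·σ₀² = 12.4609 + 12·5.76 = 81.5809.
Posterior precision = 1/σ₀² + n/σ² = 1/5.76 + 12/12.4609 = (σ² + n·σ₀²)/(σ₀²σ²) = 81.5809/(5.76·12.4609); posterior variance σₙ² = σ₀²σ²/(σ² + n·σ₀²) = 5.76·12.4609/81.5809 = 0.879799.
Posterior SD = √σₙ² = √(5.76·12.4609/81.5809) = 0.9380.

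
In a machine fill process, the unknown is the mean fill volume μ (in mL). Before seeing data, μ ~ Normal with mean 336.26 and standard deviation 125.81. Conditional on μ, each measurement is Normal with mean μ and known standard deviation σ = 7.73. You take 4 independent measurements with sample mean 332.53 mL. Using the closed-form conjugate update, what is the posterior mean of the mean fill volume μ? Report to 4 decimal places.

332.5335

For Normal data with known variance σ², a Normal(μ₀, σ₀²) prior on μ is conjugate. Posterior precision = 1/σ₀² + n/σ²; posterior mean is the precision-weighted average of μ₀ and x̄.
n·x̄ = 4·332.53 = 1330.12.
σ₀² = 125.81² = 15828.1561, σ² = 7.73² = 59.7529; σ² + n·σ₀² = 59.7529 + 4·15828.1561 = 63372.3773.
Posterior mean = (μ₀/σ₀² + n·x̄/σ²)/(1/σ₀² + n/σ²) = (σ²·μ₀ + σ₀²·n·x̄)/(σ² + n·σ₀²) = (59.7529·336.26 + 15828.1561·1330.12)/63372.3773 = 21073439.501886/63372.3773 = 332.5335.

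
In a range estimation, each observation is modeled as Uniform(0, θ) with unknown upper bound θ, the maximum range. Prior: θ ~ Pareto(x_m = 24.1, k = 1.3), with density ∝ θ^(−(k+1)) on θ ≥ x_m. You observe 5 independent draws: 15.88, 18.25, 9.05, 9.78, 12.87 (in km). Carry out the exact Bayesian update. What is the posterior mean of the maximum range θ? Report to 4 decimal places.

A Pareto(scale x_m, shape k) prior on the upper bound θ of Uniform(0, θ) is conjugate: posterior is Pareto(max(x_m, max xᵢ), k + n).
Sample maximum = 18.25; prior scale x_m = 24.1 → posterior scale = max = 24.10.
Posterior shape = 1.3 + 5 = 6.3.
E[θ|data] = k·x_m/(k−1) = 6.3·24.10/5.3 = 28.6472.

28.6472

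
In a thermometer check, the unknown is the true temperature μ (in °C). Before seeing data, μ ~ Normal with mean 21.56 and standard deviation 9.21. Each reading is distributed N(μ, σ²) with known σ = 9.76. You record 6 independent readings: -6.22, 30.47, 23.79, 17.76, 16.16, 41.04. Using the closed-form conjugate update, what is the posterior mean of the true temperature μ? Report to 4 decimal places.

For Normal data with known variance σ², a Normal(μ₀, σ₀²) prior on μ is conjugate. Posterior precision = 1/σ₀² + n/σ²; posterior mean is the precision-weighted average of μ₀ and x̄.
Σxᵢ = (-6.22) + 30.47 + 23.79 + 17.76 + 16.16 + 41.04 = 123, so n·x̄ = 123.
σ₀² = 9.21² = 84.8241, σ² = 9.76² = 95.2576; σ² + n·σ₀² = 95.2576 + 6·84.8241 = 604.2022.
Posterior mean = (μ₀/σ₀² + n·x̄/σ²)/(1/σ₀² + n/σ²) = (σ²·μ₀ + σ₀²·n·x̄)/(σ² + n·σ₀²) = (95.2576·21.56 + 84.8241·123)/604.2022 = 12487.118156/604.2022 = 20.6671.

20.6671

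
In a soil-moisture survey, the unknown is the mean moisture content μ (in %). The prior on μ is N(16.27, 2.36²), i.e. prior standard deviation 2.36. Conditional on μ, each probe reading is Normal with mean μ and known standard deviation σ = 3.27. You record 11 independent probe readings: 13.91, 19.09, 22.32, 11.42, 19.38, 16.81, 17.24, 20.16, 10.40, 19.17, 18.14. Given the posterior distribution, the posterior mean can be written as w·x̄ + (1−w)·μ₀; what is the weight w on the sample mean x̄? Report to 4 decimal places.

0.8514

For Normal data with known variance σ², a Normal(μ₀, σ₀²) prior on μ is conjugate. Posterior precision = 1/σ₀² + n/σ²; posterior mean is the precision-weighted average of μ₀ and x̄.
σ₀² = 2.36² = 5.5696, σ² = 3.27² = 10.6929. Prior precision 1/σ₀² = 1/5.5696; data precision n/σ² = 11/10.6929.
w = (n/σ²)/(1/σ₀² + n/σ²) = n·σ₀²/(σ² + n·σ₀²) = 11·5.5696/(10.6929 + 11·5.5696) = 61.2656/71.9585 = 0.8514.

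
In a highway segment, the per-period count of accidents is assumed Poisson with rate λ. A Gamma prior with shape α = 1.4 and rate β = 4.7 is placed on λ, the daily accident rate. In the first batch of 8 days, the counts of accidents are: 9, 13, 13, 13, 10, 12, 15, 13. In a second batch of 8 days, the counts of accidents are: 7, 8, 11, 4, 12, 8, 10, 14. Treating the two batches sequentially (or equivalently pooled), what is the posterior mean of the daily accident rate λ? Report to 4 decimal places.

8.3768

With a Gamma(shape α, rate β) prior, the Poisson likelihood is conjugate: the posterior is Gamma(α + ΣXᵢ, β + n).
Batch 1: sum of counts S = 98 over n = 8 days.
After batch 1: Gamma(α+S, β+n) = Gamma(1.4+98, 4.7+8) = Gamma(99.4, 12.7).
Batch 2: sum of counts S = 74 over n = 8 days.
After batch 2: Gamma(α+S, β+n) = Gamma(99.4+74, 12.7+8) = Gamma(173.4, 20.7).
Posterior mean = α/β = 173.4/20.7 = 8.3768.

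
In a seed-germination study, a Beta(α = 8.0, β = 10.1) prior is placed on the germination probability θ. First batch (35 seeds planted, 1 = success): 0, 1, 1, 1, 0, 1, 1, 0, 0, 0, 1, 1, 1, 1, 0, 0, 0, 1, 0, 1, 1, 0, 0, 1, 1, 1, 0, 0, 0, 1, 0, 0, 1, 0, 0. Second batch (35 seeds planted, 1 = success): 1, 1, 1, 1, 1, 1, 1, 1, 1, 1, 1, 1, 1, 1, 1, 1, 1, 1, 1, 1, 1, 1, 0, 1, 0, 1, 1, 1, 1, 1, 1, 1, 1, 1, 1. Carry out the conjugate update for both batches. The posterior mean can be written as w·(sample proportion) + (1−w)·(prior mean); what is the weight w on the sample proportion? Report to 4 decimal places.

0.7946

The Beta prior is conjugate to a Binomial/Bernoulli likelihood; the update adds successes to α and failures to β.
Total number of seeds planted: n = 35 + 35 = 70.
Posterior mean = (α₀+k)/(α₀+β₀+n) = [n/(α₀+β₀+n)]·(k/n) + [(α₀+β₀)/(α₀+β₀+n)]·α₀/(α₀+β₀), so only n and the prior enter the weight.
The weight on the data is w = n/(α₀+β₀+n) = 70/(8.0+10.1+70) = 70/88.1 = 0.7946.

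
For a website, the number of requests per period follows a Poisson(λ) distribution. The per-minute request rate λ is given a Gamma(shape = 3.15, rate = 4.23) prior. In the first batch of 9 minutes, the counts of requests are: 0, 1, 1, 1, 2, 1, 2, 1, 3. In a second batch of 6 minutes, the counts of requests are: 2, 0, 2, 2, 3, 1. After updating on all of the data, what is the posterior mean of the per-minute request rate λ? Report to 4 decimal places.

With a Gamma(shape α, rate β) prior, the Poisson likelihood is conjugate: the posterior is Gamma(α + ΣXᵢ, β + n).
Batch 1: sum of counts S = 12 over n = 9 minutes.
After batch 1: Gamma(α+S, β+n) = Gamma(3.15+12, 4.23+9) = Gamma(15.15, 13.23).
Batch 2: sum of counts S = 10 over n = 6 minutes.
After batch 2: Gamma(α+S, β+n) = Gamma(15.15+10, 13.23+6) = Gamma(25.15, 19.23).
Posterior mean = α/β = 25.15/19.23 = 1.3079.

1.3079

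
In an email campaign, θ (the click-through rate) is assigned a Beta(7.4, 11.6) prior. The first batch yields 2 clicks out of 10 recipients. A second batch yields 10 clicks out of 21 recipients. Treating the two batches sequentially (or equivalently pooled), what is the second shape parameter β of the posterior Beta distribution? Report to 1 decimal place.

The Beta prior is conjugate to a Binomial/Bernoulli likelihood; the update adds successes to α and failures to β.
After batch 1: Beta(7.4+2, 11.6+8) = Beta(9.4, 19.6).
After batch 2: Beta(9.4+10, 19.6+11) = Beta(19.4, 30.6).
Posterior β = 30.6.

30.6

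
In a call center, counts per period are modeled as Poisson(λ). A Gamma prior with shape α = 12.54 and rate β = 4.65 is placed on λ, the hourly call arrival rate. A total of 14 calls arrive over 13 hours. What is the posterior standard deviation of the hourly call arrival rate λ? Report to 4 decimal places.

With a Gamma(shape α, rate β) prior, the Poisson likelihood is conjugate: the posterior is Gamma(α + ΣXᵢ, β + n).
Posterior: Gamma(α+S, β+n) = Gamma(12.54+14, 4.65+13) = Gamma(26.54, 17.65).
SD = √α/β = √26.54/17.65 = 0.2919.

0.2919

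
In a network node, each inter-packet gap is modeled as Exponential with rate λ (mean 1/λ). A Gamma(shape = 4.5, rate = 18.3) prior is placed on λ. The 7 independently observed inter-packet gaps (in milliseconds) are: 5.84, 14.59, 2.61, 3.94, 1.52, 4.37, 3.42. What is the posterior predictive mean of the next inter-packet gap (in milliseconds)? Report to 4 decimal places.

5.1990

With a Gamma(shape α, rate β) prior on the exponential rate λ, the posterior after n observations with total T = Σxᵢ is Gamma(α+n, β+T).
Sum of observations T = 36.29 milliseconds; n = 7.
Posterior: Gamma(4.5+7, 18.3+36.29) = Gamma(11.5, 54.59).
The predictive distribution for the next observation is Lomax; its mean is β/(α−1) = 54.59/10.5 = 5.1990.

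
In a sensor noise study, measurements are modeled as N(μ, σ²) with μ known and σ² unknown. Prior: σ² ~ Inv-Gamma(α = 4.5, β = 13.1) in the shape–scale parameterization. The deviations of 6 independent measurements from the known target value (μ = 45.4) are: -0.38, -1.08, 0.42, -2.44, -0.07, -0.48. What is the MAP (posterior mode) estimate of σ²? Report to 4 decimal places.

1.9927

With known mean μ and an Inverse-Gamma(α, β) prior on σ², the Normal likelihood is conjugate: posterior is Inv-Gamma(α + n/2, β + Σ(xᵢ−μ)²/2).
Σ(xᵢ−μ)² = (-0.38)² + (-1.08)² + (0.42)² + (-2.44)² + (-0.07)² + (-0.48)² = 7.6761.
Posterior: Inv-Gamma(4.5 + 6/2, 13.1 + 7.6761/2) = Inv-Gamma(7.50, 16.93805).
Mode = β/(α+1) = 16.93805/8.50 = 1.9927.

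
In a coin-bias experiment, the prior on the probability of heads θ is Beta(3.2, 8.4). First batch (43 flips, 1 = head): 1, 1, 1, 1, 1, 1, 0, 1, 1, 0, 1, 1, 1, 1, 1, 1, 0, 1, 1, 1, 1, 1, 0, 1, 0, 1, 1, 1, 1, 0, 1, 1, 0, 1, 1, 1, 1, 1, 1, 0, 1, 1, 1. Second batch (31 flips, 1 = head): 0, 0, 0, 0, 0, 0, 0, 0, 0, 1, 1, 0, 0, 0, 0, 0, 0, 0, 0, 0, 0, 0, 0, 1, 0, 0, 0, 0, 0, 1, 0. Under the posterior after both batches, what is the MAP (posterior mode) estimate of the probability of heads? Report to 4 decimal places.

0.4928

The Beta prior is conjugate to a Binomial/Bernoulli likelihood; the update adds successes to α and failures to β.
After batch 1: Beta(3.2+35, 8.4+8) = Beta(38.2, 16.4).
After batch 2: Beta(38.2+4, 16.4+27) = Beta(42.2, 43.4).
Mode of Beta(a,b) for a,b>1 is (a−1)/(a+b−2) = 41.2/83.6 = 0.4928.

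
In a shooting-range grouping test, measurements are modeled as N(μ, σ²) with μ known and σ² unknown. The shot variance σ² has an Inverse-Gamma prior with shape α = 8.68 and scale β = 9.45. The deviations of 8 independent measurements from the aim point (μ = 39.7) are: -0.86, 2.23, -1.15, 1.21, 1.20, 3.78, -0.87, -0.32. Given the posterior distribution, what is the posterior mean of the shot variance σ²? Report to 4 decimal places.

1.8830

With known mean μ and an Inverse-Gamma(α, β) prior on σ², the Normal likelihood is conjugate: posterior is Inv-Gamma(α + n/2, β + Σ(xᵢ−μ)²/2).
Σ(xᵢ−μ)² = (-0.86)² + (2.23)² + (-1.15)² + (1.21)² + (1.20)² + (3.78)² + (-0.87)² + (-0.32)² = 25.0868.
Posterior: Inv-Gamma(8.68 + 8/2, 9.45 + 25.0868/2) = Inv-Gamma(12.68, 21.99340).
E[σ²|data] = β/(α−1) = 21.99340/11.68 = 1.8830.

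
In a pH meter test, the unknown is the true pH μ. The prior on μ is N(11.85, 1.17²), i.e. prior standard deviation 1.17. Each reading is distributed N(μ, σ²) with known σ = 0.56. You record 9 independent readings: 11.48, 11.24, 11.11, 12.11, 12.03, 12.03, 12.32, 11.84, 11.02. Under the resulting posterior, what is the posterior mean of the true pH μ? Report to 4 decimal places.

For Normal data with known variance σ², a Normal(μ₀, σ₀²) prior on μ is conjugate. Posterior precision = 1/σ₀² + n/σ²; posterior mean is the precision-weighted average of μ₀ and x̄.
Σxᵢ = 11.48 + 11.24 + 11.11 + 12.11 + 12.03 + 12.03 + 12.32 + 11.84 + 11.02 = 105.18, so n·x̄ = 105.18.
σ₀² = 1.17² = 1.3689, σ² = 0.56² = 0.3136; σ² + n·σ₀² = 0.3136 + 9·1.3689 = 12.6337.
Posterior mean = (μ₀/σ₀² + n·x̄/σ²)/(1/σ₀² + n/σ²) = (σ²·μ₀ + σ₀²·n·x̄)/(σ² + n·σ₀²) = (0.3136·11.85 + 1.3689·105.18)/12.6337 = 147.697062/12.6337 = 11.6907.

11.6907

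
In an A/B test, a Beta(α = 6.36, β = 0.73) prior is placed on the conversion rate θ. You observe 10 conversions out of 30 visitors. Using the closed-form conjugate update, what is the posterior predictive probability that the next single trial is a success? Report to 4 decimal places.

The Beta prior is conjugate to a Binomial/Bernoulli likelihood; the update adds successes to α and failures to β.
Posterior: Beta(α+k, β+n−k) = Beta(6.36+10, 0.73+20) = Beta(16.36, 20.73).
For a single future Bernoulli trial, P(success | data) = α/(α+β) = 0.4411.

0.4411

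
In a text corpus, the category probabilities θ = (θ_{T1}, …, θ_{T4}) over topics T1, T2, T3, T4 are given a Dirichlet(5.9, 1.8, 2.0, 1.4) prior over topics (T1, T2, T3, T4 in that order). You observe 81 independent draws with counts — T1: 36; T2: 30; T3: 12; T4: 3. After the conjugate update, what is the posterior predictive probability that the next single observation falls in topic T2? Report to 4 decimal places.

0.3453

The Dirichlet prior is conjugate to the Multinomial likelihood: each posterior αⱼ = prior αⱼ + observed count nⱼ.
Posterior concentration: (41.9, 31.8, 14.0, 4.4), total = 92.1.
P(next = T2 | data) = α_{T2}/Σα = 0.3453.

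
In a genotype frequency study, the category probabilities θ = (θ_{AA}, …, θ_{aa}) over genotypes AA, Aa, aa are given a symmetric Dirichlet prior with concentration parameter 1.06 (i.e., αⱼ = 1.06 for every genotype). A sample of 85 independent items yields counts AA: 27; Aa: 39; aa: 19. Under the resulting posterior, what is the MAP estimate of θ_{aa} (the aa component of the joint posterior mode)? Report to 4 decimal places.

The Dirichlet prior is conjugate to the Multinomial likelihood: each posterior αⱼ = prior αⱼ + observed count nⱼ.
Posterior concentration: (28.06, 40.06, 20.06), total = 88.18.
Joint mode component: (α_{aa}−1)/(Σα−K) = 19.06/85.18 = 0.2238.

0.2238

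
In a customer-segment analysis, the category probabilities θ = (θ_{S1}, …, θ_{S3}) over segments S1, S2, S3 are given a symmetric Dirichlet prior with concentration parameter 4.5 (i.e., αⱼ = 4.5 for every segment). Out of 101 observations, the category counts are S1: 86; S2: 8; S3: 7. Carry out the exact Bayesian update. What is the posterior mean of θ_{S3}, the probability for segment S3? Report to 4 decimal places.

The Dirichlet prior is conjugate to the Multinomial likelihood: each posterior αⱼ = prior αⱼ + observed count nⱼ.
Posterior concentration: (90.5, 12.5, 11.5), total = 114.5.
E[θ_{S3}|data] = α_{S3}/Σα = 11.5/114.5 = 0.1004.

0.1004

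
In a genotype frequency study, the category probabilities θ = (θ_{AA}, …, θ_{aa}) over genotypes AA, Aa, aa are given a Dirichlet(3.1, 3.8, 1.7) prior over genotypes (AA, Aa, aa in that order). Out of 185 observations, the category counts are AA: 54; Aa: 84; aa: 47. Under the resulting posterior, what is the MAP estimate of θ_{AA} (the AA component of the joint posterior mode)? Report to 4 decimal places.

The Dirichlet prior is conjugate to the Multinomial likelihood: each posterior αⱼ = prior αⱼ + observed count nⱼ.
Posterior concentration: (57.1, 87.8, 48.7), total = 193.6.
Joint mode component: (α_{AA}−1)/(Σα−K) = 56.1/190.6 = 0.2943.

0.2943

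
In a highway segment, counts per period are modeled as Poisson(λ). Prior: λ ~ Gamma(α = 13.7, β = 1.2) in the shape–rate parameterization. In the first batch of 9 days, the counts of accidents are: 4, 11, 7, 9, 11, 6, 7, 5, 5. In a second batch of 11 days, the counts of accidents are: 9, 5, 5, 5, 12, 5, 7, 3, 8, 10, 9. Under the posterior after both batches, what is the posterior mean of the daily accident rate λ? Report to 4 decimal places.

7.3915

With a Gamma(shape α, rate β) prior, the Poisson likelihood is conjugate: the posterior is Gamma(α + ΣXᵢ, β + n).
Batch 1: sum of counts S = 65 over n = 9 days.
After batch 1: Gamma(α+S, β+n) = Gamma(13.7+65, 1.2+9) = Gamma(78.7, 10.2).
Batch 2: sum of counts S = 78 over n = 11 days.
After batch 2: Gamma(α+S, β+n) = Gamma(78.7+78, 10.2+11) = Gamma(156.7, 21.2).
Posterior mean = α/β = 156.7/21.2 = 7.3915.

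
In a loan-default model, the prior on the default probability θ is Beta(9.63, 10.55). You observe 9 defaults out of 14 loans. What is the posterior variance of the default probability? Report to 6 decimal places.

0.007049

The Beta prior is conjugate to a Binomial/Bernoulli likelihood; the update adds successes to α and failures to β.
Posterior: Beta(α+k, β+n−k) = Beta(9.63+9, 10.55+5) = Beta(18.63, 15.55).
Var = αβ/((α+β)²(α+β+1)) = 18.63·15.55/(34.18²·35.18) = 0.007049.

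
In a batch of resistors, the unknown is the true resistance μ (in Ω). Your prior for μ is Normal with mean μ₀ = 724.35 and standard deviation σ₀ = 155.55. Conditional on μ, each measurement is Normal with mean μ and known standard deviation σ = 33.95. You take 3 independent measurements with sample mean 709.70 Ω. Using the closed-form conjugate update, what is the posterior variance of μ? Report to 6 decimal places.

For Normal data with known variance σ², a Normal(μ₀, σ₀²) prior on μ is conjugate. Posterior precision = 1/σ₀² + n/σ²; posterior mean is the precision-weighted average of μ₀ and x̄.
σ₀² = 155.55² = 24195.8025, σ² = 33.95² = 1152.6025; σ² + n·σ₀² = 1152.6025 + 3·24195.8025 = 73740.01.
Posterior precision = 1/σ₀² + n/σ² = 1/24195.8025 + 3/1152.6025 = (σ² + n·σ₀²)/(σ₀²σ²) = 73740.01/(24195.8025·1152.6025); posterior variance σₙ² = σ₀²σ²/(σ² + n·σ₀²) = 24195.8025·1152.6025/73740.01 = 378.195534.

378.195534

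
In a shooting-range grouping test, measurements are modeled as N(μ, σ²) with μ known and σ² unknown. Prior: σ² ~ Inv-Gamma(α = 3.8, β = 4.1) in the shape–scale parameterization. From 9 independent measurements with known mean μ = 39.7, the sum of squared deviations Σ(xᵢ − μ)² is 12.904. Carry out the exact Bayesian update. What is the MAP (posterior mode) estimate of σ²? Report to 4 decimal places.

1.1346

With known mean μ and an Inverse-Gamma(α, β) prior on σ², the Normal likelihood is conjugate: posterior is Inv-Gamma(α + n/2, β + Σ(xᵢ−μ)²/2).
Posterior: Inv-Gamma(3.8 + 9/2, 4.1 + 12.904/2) = Inv-Gamma(8.30, 10.5520).
Mode = β/(α+1) = 10.5520/9.30 = 1.1346.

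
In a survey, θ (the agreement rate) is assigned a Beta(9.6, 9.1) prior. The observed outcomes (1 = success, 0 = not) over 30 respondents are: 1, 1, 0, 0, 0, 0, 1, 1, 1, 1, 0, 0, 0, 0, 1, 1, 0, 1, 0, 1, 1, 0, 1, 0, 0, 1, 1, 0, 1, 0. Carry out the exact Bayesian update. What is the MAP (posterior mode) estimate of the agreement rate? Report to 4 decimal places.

The Beta prior is conjugate to a Binomial/Bernoulli likelihood; the update adds successes to α and failures to β.
Posterior: Beta(α+k, β+n−k) = Beta(9.6+15, 9.1+15) = Beta(24.6, 24.1).
Mode of Beta(a,b) for a,b>1 is (a−1)/(a+b−2) = 23.6/46.7 = 0.5054.

0.5054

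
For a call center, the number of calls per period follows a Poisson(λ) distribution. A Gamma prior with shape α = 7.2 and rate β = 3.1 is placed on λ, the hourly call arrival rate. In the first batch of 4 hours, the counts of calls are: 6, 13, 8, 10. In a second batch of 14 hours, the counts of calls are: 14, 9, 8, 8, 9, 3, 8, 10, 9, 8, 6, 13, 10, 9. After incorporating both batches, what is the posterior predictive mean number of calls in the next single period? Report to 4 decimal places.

With a Gamma(shape α, rate β) prior, the Poisson likelihood is conjugate: the posterior is Gamma(α + ΣXᵢ, β + n).
Batch 1: sum of counts S = 37 over n = 4 hours.
After batch 1: Gamma(α+S, β+n) = Gamma(7.2+37, 3.1+4) = Gamma(44.2, 7.1).
Batch 2: sum of counts S = 124 over n = 14 hours.
After batch 2: Gamma(α+S, β+n) = Gamma(44.2+124, 7.1+14) = Gamma(168.2, 21.1).
The predictive distribution for one future period is NegBinom with mean α/β = 7.9716.

7.9716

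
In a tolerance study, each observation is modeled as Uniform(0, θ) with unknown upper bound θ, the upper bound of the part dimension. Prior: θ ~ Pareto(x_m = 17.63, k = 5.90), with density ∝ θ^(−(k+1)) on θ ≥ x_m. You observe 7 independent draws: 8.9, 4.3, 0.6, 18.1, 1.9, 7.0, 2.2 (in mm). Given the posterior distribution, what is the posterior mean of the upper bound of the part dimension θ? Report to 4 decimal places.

19.6210

A Pareto(scale x_m, shape k) prior on the upper bound θ of Uniform(0, θ) is conjugate: posterior is Pareto(max(x_m, max xᵢ), k + n).
Sample maximum = 18.1; prior scale x_m = 17.63 → posterior scale = max = 18.10.
Posterior shape = 5.90 + 7 = 12.90.
E[θ|data] = k·x_m/(k−1) = 12.90·18.10/11.90 = 19.6210.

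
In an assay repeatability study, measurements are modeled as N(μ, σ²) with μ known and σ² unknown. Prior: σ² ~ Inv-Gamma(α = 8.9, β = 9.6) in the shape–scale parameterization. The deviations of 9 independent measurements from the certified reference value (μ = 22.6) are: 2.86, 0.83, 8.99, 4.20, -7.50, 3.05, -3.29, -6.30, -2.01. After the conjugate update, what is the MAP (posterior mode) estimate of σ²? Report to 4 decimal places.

8.5637

With known mean μ and an Inverse-Gamma(α, β) prior on σ², the Normal likelihood is conjugate: posterior is Inv-Gamma(α + n/2, β + Σ(xᵢ−μ)²/2).
Σ(xᵢ−μ)² = (2.86)² + (0.83)² + (8.99)² + (4.20)² + (-7.50)² + (3.05)² + (-3.29)² + (-6.30)² + (-2.01)² = 227.4353.
Posterior: Inv-Gamma(8.9 + 9/2, 9.6 + 227.4353/2) = Inv-Gamma(13.40, 123.31765).
Mode = β/(α+1) = 123.31765/14.40 = 8.5637.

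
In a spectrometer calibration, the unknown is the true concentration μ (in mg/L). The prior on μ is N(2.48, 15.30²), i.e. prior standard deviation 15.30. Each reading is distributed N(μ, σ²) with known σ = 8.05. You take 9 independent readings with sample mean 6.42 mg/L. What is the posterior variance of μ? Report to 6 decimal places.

6.985416

For Normal data with known variance σ², a Normal(μ₀, σ₀²) prior on μ is conjugate. Posterior precision = 1/σ₀² + n/σ²; posterior mean is the precision-weighted average of μ₀ and x̄.
σ₀² = 15.30² = 234.09, σ² = 8.05² = 64.8025; σ² + n·σ₀² = 64.8025 + 9·234.09 = 2171.6125.
Posterior precision = 1/σ₀² + n/σ² = 1/234.09 + 9/64.8025 = (σ² + n·σ₀²)/(σ₀²σ²) = 2171.6125/(234.09·64.8025); posterior variance σₙ² = σ₀²σ²/(σ² + n·σ₀²) = 234.09·64.8025/2171.6125 = 6.985416.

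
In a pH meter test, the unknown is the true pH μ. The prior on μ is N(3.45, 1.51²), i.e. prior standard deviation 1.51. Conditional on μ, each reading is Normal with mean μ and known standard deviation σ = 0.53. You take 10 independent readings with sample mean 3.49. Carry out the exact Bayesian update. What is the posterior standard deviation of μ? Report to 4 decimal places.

0.1666

For Normal data with known variance σ², a Normal(μ₀, σ₀²) prior on μ is conjugate. Posterior precision = 1/σ₀² + n/σ²; posterior mean is the precision-weighted average of μ₀ and x̄.
σ₀² = 1.51² = 2.2801, σ² = 0.53² = 0.2809; σ² + n·σ₀² = 0.2809 + 10·2.2801 = 23.0819.
Posterior precision = 1/σ₀² + n/σ² = 1/2.2801 + 10/0.2809 = (σ² + n·σ₀²)/(σ₀²σ²) = 23.0819/(2.2801·0.2809); posterior variance σₙ² = σ₀²σ²/(σ² + n·σ₀²) = 2.2801·0.2809/23.0819 = 0.027748.
Posterior SD = √σₙ² = √(2.2801·0.2809/23.0819) = 0.1666.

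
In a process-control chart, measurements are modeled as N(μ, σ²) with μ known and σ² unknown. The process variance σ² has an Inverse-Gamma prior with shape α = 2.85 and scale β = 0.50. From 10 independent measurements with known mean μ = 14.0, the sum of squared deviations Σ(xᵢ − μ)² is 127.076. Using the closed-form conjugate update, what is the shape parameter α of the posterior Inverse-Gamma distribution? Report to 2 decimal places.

With known mean μ and an Inverse-Gamma(α, β) prior on σ², the Normal likelihood is conjugate: posterior is Inv-Gamma(α + n/2, β + Σ(xᵢ−μ)²/2).
Posterior: Inv-Gamma(2.85 + 10/2, 0.50 + 127.076/2) = Inv-Gamma(7.85, 64.0380).
Posterior α = 7.85.

7.85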